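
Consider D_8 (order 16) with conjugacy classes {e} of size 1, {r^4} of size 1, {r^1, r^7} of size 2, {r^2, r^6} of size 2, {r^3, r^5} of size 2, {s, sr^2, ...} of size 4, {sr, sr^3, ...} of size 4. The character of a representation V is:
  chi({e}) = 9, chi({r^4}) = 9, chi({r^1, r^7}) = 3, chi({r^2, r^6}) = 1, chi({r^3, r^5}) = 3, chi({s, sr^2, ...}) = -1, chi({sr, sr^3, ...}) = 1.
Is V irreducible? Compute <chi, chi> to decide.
Not irreducible (reducible): <chi, chi> = 13 > 1.

Reasoning: <chi, chi> = (1/|G|) sum_C |C| * |chi(C)|^2 = (1/16)[1*|9|^2 + 1*|9|^2 + 2*|3|^2 + 2*|1|^2 + 2*|3|^2 + 4*|-1|^2 + 4*|1|^2]
  = (1/16)[(81) + (81) + (18) + (2) + (18) + (4) + (4)] = 208/16 = 13.
A character is irreducible iff <chi, chi> = 1, so this representation is reducible.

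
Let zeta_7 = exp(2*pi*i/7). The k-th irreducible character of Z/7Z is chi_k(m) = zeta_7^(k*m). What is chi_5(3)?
chi_5(3) = zeta_7^15 = exp(2*I*pi/7)

Reasoning: chi_5(3) = zeta_7^(5*3) = zeta_7^15. Since zeta_7^7 = 1, this equals zeta_7^1 = exp(2*pi*i*1/7) = exp(2*I*pi/7).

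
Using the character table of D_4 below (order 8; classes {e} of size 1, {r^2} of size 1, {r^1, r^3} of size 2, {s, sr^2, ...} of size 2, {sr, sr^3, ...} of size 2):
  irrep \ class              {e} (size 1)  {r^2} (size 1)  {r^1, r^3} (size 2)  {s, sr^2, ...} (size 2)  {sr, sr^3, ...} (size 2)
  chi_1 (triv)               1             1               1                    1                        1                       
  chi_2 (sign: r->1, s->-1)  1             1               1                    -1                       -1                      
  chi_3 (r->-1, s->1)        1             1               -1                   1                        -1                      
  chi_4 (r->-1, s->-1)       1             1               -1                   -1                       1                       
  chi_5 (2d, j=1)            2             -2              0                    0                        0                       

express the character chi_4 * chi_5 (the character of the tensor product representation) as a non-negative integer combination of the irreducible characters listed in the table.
chi_4 tensor chi_5 = chi_5 (all other irreducibles have multiplicity 0).

Proof sketch: The character of a tensor product is the pointwise product (chi_4 * chi_5)(C) = chi_4(C) * chi_5(C):
  {e}: (1)*(2), {r^2}: (1)*(-2), {r^1, r^3}: (-1)*(0), {s, sr^2, ...}: (-1)*(0), {sr, sr^3, ...}: (1)*(0)
so (chi_4 * chi_5) takes values
  {e} -> 2, {r^2} -> -2, {r^1, r^3} -> 0, {s, sr^2, ...} -> 0, {sr, sr^3, ...} -> 0.
Now take the inner product of this character with each irreducible chi from the table, <chi_4*chi_5, chi> = (1/8) sum_C |C| (chi_4*chi_5)(C) conj(chi(C)):
  <chi_4*chi_5, chi_1> = (1/8)[1*(2)*conj(1) + 1*(-2)*conj(1) + 2*(0)*conj(1) + 2*(0)*conj(1) + 2*(0)*conj(1)]
      = (1/8)[(2) + (-2) + (0) + (0) + (0)] = 0/8 = 0
  <chi_4*chi_5, chi_2> = (1/8)[1*(2)*conj(1) + 1*(-2)*conj(1) + 2*(0)*conj(1) + 2*(0)*conj(-1) + 2*(0)*conj(-1)]
      = (1/8)[(2) + (-2) + (0) + (0) + (0)] = 0/8 = 0
  <chi_4*chi_5, chi_3> = (1/8)[1*(2)*conj(1) + 1*(-2)*conj(1) + 2*(0)*conj(-1) + 2*(0)*conj(1) + 2*(0)*conj(-1)]
      = (1/8)[(2) + (-2) + (0) + (0) + (0)] = 0/8 = 0
  <chi_4*chi_5, chi_4> = (1/8)[1*(2)*conj(1) + 1*(-2)*conj(1) + 2*(0)*conj(-1) + 2*(0)*conj(-1) + 2*(0)*conj(1)]
      = (1/8)[(2) + (-2) + (0) + (0) + (0)] = 0/8 = 0
  <chi_4*chi_5, chi_5> = (1/8)[1*(2)*conj(2) + 1*(-2)*conj(-2) + 2*(0)*conj(0) + 2*(0)*conj(0) + 2*(0)*conj(0)]
      = (1/8)[(4) + (4) + (0) + (0) + (0)] = 8/8 = 1
Hence the multiplicities are chi_5: 1. Dimension check: dim(chi_4)*dim(chi_5) = 1*2 = 2 and sum (mult * dim) = 1*2 = 2.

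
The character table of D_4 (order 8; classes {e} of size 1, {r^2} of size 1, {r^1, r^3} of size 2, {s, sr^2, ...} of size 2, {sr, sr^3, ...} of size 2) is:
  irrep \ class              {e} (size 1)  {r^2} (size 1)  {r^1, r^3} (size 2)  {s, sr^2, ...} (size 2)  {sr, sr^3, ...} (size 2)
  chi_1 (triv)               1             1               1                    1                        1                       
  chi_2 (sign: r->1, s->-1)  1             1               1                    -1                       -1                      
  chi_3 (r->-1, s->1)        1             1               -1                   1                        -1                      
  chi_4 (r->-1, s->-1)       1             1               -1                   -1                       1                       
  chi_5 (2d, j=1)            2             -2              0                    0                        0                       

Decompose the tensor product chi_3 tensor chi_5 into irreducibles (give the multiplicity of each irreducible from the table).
chi_3 tensor chi_5 = chi_5 (all other irreducibles have multiplicity 0).

Derivation: The character of a tensor product is the pointwise product (chi_3 * chi_5)(C) = chi_3(C) * chi_5(C):
  {e}: (1)*(2), {r^2}: (1)*(-2), {r^1, r^3}: (-1)*(0), {s, sr^2, ...}: (1)*(0), {sr, sr^3, ...}: (-1)*(0)
so (chi_3 * chi_5) takes values
  {e} -> 2, {r^2} -> -2, {r^1, r^3} -> 0, {s, sr^2, ...} -> 0, {sr, sr^3, ...} -> 0.
Now take the inner product of this character with each irreducible chi from the table, <chi_3*chi_5, chi> = (1/8) sum_C |C| (chi_3*chi_5)(C) conj(chi(C)):
  <chi_3*chi_5, chi_1> = (1/8)[1*(2)*conj(1) + 1*(-2)*conj(1) + 2*(0)*conj(1) + 2*(0)*conj(1) + 2*(0)*conj(1)]
      = (1/8)[(2) + (-2) + (0) + (0) + (0)] = 0/8 = 0
  <chi_3*chi_5, chi_2> = (1/8)[1*(2)*conj(1) + 1*(-2)*conj(1) + 2*(0)*conj(1) + 2*(0)*conj(-1) + 2*(0)*conj(-1)]
      = (1/8)[(2) + (-2) + (0) + (0) + (0)] = 0/8 = 0
  <chi_3*chi_5, chi_3> = (1/8)[1*(2)*conj(1) + 1*(-2)*conj(1) + 2*(0)*conj(-1) + 2*(0)*conj(1) + 2*(0)*conj(-1)]
      = (1/8)[(2) + (-2) + (0) + (0) + (0)] = 0/8 = 0
  <chi_3*chi_5, chi_4> = (1/8)[1*(2)*conj(1) + 1*(-2)*conj(1) + 2*(0)*conj(-1) + 2*(0)*conj(-1) + 2*(0)*conj(1)]
      = (1/8)[(2) + (-2) + (0) + (0) + (0)] = 0/8 = 0
  <chi_3*chi_5, chi_5> = (1/8)[1*(2)*conj(2) + 1*(-2)*conj(-2) + 2*(0)*conj(0) + 2*(0)*conj(0) + 2*(0)*conj(0)]
      = (1/8)[(4) + (4) + (0) + (0) + (0)] = 8/8 = 1
Hence the multiplicities are chi_5: 1. Dimension check: dim(chi_3)*dim(chi_5) = 1*2 = 2 and sum (mult * dim) = 1*2 = 2.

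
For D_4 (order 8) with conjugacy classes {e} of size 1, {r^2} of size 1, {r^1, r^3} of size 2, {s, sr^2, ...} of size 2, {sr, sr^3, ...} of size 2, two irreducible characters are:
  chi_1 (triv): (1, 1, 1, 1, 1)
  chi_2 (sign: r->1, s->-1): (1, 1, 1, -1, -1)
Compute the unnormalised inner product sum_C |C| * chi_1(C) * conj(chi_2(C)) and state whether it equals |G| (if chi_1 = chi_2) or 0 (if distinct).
Sum = 0; so <chi_1, chi_2> = 0 (distinct irreducibles are orthogonal).

Explanation: Compute term by term over conjugacy classes (|C| * chi_1(C) * conj(chi_2(C))):
  1*(1)*conj(1) + 1*(1)*conj(1) + 2*(1)*conj(1) + 2*(1)*conj(-1) + 2*(1)*conj(-1)
  = (1) + (1) + (2) + (-2) + (-2)
  = 0.
Dividing by |G| = 8 gives 0/8 = 0, matching the row-orthogonality relation <chi_1, chi_2> = [chi_1 = chi_2].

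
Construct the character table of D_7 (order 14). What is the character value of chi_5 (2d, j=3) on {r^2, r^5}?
Conjugacy classes: {e} of size 1, {r^1, r^6} of size 2, {r^2, r^5} of size 2, {r^3, r^4} of size 2, {s, sr, ..., sr^6} of size 7.
Character table:
  irrep \ class              {e} (size 1)  {r^1, r^6} (size 2)  {r^2, r^5} (size 2)  {r^3, r^4} (size 2)  {s, sr, ..., sr^6} (size 7)
  chi_1 (triv)               1             1                    1                    1                    1                          
  chi_2 (sign: r->1, s->-1)  1             1                    1                    1                    -1                         
  chi_3 (2d, j=1)            2             2*cos(2*pi/7)        -2*cos(3*pi/7)       -2*cos(pi/7)         0                          
  chi_4 (2d, j=2)            2             -2*cos(3*pi/7)       -2*cos(pi/7)         2*cos(2*pi/7)        0                          
  chi_5 (2d, j=3)            2             -2*cos(pi/7)         2*cos(2*pi/7)        -2*cos(3*pi/7)       0                          

Spot check: chi_5 (2d, j=3) on {r^2, r^5} = 2*cos(2*pi/7).

Reasoning: D_7 has order 2*7 = 14 with 5 conjugacy classes, hence 5 irreducibles. Sum of squared dims 1 + 1 + 4 + 4 + 4 = 14 = |G|. Linear characters come from the abelianisation; the 2-dimensional irreps have character r^k -> 2*cos(2*pi*j*k/7), reflections -> 0.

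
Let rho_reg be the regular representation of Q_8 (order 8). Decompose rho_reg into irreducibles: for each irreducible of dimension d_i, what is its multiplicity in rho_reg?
Each irreducible V_i of dimension d_i appears with multiplicity d_i, i.e. rho_reg = (direct sum over all irreducibles V_i) d_i V_i. The irreducible dimensions for Q_8 are 1, 1, 1, 1, 2: 4 irreducibles of dimension 1, each with multiplicity 1; 1 irreducible of dimension 2, with multiplicity 2. Total dimension 4*1*1 + 1*2*2 = 8 = |G|.

Explanation: General theorem: in the regular representation of a finite group G, each irreducible appears with multiplicity equal to its dimension. Check: dim(rho_reg) = sum d_i^2 = 1 + 1 + 1 + 1 + 4 = 8 = |G|.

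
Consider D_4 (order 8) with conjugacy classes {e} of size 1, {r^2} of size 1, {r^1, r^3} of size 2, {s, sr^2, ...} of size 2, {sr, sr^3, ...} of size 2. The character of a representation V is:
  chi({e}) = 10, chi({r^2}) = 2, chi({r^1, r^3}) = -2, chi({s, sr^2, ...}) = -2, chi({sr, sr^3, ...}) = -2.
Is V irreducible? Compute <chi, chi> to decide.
Not irreducible (reducible): <chi, chi> = 16 > 1.

Why: <chi, chi> = (1/|G|) sum_C |C| * |chi(C)|^2 = (1/8)[1*|10|^2 + 1*|2|^2 + 2*|-2|^2 + 2*|-2|^2 + 2*|-2|^2]
  = (1/8)[(100) + (4) + (8) + (8) + (8)] = 128/8 = 16.
A character is irreducible iff <chi, chi> = 1, so this representation is reducible.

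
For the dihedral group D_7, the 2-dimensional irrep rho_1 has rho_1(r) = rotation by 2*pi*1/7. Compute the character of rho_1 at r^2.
chi_{rho_1}(r^2) = 2*cos(2*pi*1*2/7) = -2*cos(3*pi/7)

Proof sketch: rho_1(r^2) is rotation by angle 2*pi*1*2/7, whose trace is 2*cos(2*pi*1*2/7) = -2*cos(3*pi/7).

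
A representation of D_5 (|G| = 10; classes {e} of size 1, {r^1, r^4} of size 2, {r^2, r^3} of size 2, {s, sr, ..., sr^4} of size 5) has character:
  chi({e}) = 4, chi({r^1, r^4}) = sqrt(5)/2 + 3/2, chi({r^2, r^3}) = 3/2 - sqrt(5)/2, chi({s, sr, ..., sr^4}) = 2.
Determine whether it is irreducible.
Not irreducible (reducible): <chi, chi> = 5 > 1.

Argument: <chi, chi> = (1/|G|) sum_C |C| * |chi(C)|^2 = (1/10)[1*|4|^2 + 2*|sqrt(5)/2 + 3/2|^2 + 2*|3/2 - sqrt(5)/2|^2 + 5*|2|^2]
  = (1/10)[(16) + (3*sqrt(5) + 7) + (7 - 3*sqrt(5)) + (20)] = 50/10 = 5.
A character is irreducible iff <chi, chi> = 1, so this representation is reducible.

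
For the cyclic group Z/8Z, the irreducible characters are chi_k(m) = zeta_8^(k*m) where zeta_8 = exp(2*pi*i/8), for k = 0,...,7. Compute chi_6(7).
chi_6(7) = zeta_8^42 = I

Solution. chi_6(7) = zeta_8^(6*7) = zeta_8^42. Since zeta_8^8 = 1, this equals zeta_8^2 = exp(2*pi*i*2/8) = I.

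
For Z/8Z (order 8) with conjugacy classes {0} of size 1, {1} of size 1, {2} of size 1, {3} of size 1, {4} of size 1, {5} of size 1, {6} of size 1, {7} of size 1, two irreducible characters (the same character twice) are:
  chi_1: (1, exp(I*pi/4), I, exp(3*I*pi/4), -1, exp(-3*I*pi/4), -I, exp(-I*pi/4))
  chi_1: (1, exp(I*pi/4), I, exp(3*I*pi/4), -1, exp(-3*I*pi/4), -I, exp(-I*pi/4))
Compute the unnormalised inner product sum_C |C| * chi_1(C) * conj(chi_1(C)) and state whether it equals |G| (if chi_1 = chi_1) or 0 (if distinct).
Sum = 8 = |G| = 8; so <chi_1, chi_1> = 1 (norm-1 confirms irreducibility).

Reasoning: Compute term by term over conjugacy classes (|C| * chi_1(C) * conj(chi_1(C))):
  1*(1)*conj(1) + 1*(exp(I*pi/4))*conj(exp(I*pi/4)) + 1*(I)*conj(I) + 1*(exp(3*I*pi/4))*conj(exp(3*I*pi/4)) + 1*(-1)*conj(-1) + 1*(exp(-3*I*pi/4))*conj(exp(-3*I*pi/4)) + 1*(-I)*conj(-I) + 1*(exp(-I*pi/4))*conj(exp(-I*pi/4))
  = (1) + (1) + (1) + (1) + (1) + (1) + (1) + (1)
  = 8.
(Exp terms are combined using exp(i*s)*conj(exp(i*t)) = exp(i*(s-t)), and sums of them are collapsed using the identity that for every m > 1 the m distinct m-th roots of unity sum to 0, e.g. 1 + exp(2*I*pi/3) + exp(-2*I*pi/3) = 0.)
Dividing by |G| = 8 gives 8/8 = 1, matching the row-orthogonality relation <chi_1, chi_1> = [chi_1 = chi_1].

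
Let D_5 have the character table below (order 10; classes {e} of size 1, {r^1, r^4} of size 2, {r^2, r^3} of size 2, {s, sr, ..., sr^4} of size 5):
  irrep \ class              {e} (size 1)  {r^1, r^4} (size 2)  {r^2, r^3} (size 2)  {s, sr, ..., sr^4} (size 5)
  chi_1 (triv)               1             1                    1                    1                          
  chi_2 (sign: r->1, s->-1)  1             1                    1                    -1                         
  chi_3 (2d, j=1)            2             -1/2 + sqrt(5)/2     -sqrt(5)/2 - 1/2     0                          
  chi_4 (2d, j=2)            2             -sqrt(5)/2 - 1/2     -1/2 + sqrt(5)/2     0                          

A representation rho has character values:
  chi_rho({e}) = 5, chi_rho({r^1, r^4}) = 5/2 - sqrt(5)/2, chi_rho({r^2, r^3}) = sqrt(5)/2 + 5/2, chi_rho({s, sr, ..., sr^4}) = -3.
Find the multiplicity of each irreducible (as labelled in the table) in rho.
Multiplicities: chi_1: 0, chi_2: 3, chi_3: 0, chi_4: 1.

Derivation: Use <chi_rho, chi> = (1/|G|) sum_C |C| * chi_rho(C) * conj(chi(C)) with |G| = 10 for each irreducible chi in the table:
  <chi_rho, chi_1> = (1/10)[1*(5)*conj(1) + 2*(5/2 - sqrt(5)/2)*conj(1) + 2*(sqrt(5)/2 + 5/2)*conj(1) + 5*(-3)*conj(1)]
      = (1/10)[(5) + (5 - sqrt(5)) + (sqrt(5) + 5) + (-15)] = 0/10 = 0
  <chi_rho, chi_2> = (1/10)[1*(5)*conj(1) + 2*(5/2 - sqrt(5)/2)*conj(1) + 2*(sqrt(5)/2 + 5/2)*conj(1) + 5*(-3)*conj(-1)]
      = (1/10)[(5) + (5 - sqrt(5)) + (sqrt(5) + 5) + (15)] = 30/10 = 3
  <chi_rho, chi_3> = (1/10)[1*(5)*conj(2) + 2*(5/2 - sqrt(5)/2)*conj(-1/2 + sqrt(5)/2) + 2*(sqrt(5)/2 + 5/2)*conj(-sqrt(5)/2 - 1/2) + 5*(-3)*conj(0)]
      = (1/10)[(10) + (-5 + 3*sqrt(5)) + (-3*sqrt(5) - 5) + (0)] = 0/10 = 0
  <chi_rho, chi_4> = (1/10)[1*(5)*conj(2) + 2*(5/2 - sqrt(5)/2)*conj(-sqrt(5)/2 - 1/2) + 2*(sqrt(5)/2 + 5/2)*conj(-1/2 + sqrt(5)/2) + 5*(-3)*conj(0)]
      = (1/10)[(10) + (-2*sqrt(5)) + (2*sqrt(5)) + (0)] = 10/10 = 1
Dimension check: dim(rho) = sum (mult * dim) = 0*1 + 3*1 + 0*2 + 1*2 = 5 = chi_rho(e) = 5.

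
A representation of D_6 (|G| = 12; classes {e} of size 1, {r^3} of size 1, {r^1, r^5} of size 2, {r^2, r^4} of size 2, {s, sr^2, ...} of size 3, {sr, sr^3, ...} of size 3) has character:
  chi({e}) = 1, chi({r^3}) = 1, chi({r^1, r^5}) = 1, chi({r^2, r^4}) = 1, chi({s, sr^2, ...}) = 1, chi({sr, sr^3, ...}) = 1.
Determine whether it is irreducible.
Irreducible: <chi, chi> = 1.

<chi, chi> = (1/|G|) sum_C |C| * |chi(C)|^2 = (1/12)[1*|1|^2 + 1*|1|^2 + 2*|1|^2 + 2*|1|^2 + 3*|1|^2 + 3*|1|^2]
  = (1/12)[(1) + (1) + (2) + (2) + (3) + (3)] = 12/12 = 1.
A character is irreducible iff <chi, chi> = 1, so this representation is irreducible.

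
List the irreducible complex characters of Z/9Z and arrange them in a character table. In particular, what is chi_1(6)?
Character table of Z/9Z (irreps indexed chi_0,...,chi_8 with chi_k(m) = zeta_9^(k*m), zeta_9 = exp(2*pi*i/9)):
  irrep \ class  {0} (size 1)  {1} (size 1)    {2} (size 1)    {3} (size 1)    {4} (size 1)    {5} (size 1)    {6} (size 1)    {7} (size 1)    {8} (size 1)  
  chi_0          1             1               1               1               1               1               1               1               1             
  chi_1          1             exp(2*I*pi/9)   exp(4*I*pi/9)   exp(2*I*pi/3)   exp(8*I*pi/9)   exp(-8*I*pi/9)  exp(-2*I*pi/3)  exp(-4*I*pi/9)  exp(-2*I*pi/9)
  chi_2          1             exp(4*I*pi/9)   exp(8*I*pi/9)   exp(-2*I*pi/3)  exp(-2*I*pi/9)  exp(2*I*pi/9)   exp(2*I*pi/3)   exp(-8*I*pi/9)  exp(-4*I*pi/9)
  chi_3          1             exp(2*I*pi/3)   exp(-2*I*pi/3)  1               exp(2*I*pi/3)   exp(-2*I*pi/3)  1               exp(2*I*pi/3)   exp(-2*I*pi/3)
  chi_4          1             exp(8*I*pi/9)   exp(-2*I*pi/9)  exp(2*I*pi/3)   exp(-4*I*pi/9)  exp(4*I*pi/9)   exp(-2*I*pi/3)  exp(2*I*pi/9)   exp(-8*I*pi/9)
  chi_5          1             exp(-8*I*pi/9)  exp(2*I*pi/9)   exp(-2*I*pi/3)  exp(4*I*pi/9)   exp(-4*I*pi/9)  exp(2*I*pi/3)   exp(-2*I*pi/9)  exp(8*I*pi/9) 
  chi_6          1             exp(-2*I*pi/3)  exp(2*I*pi/3)   1               exp(-2*I*pi/3)  exp(2*I*pi/3)   1               exp(-2*I*pi/3)  exp(2*I*pi/3) 
  chi_7          1             exp(-4*I*pi/9)  exp(-8*I*pi/9)  exp(2*I*pi/3)   exp(2*I*pi/9)   exp(-2*I*pi/9)  exp(-2*I*pi/3)  exp(8*I*pi/9)   exp(4*I*pi/9) 
  chi_8          1             exp(-2*I*pi/9)  exp(-4*I*pi/9)  exp(-2*I*pi/3)  exp(-8*I*pi/9)  exp(8*I*pi/9)   exp(2*I*pi/3)   exp(4*I*pi/9)   exp(2*I*pi/9) 

Spot check: chi_1(6) = zeta_9^(1*6) = zeta_9^6 = exp(-2*I*pi/3).

Solution. Z/9Z is abelian, so all 9 irreducible complex representations are 1-dimensional. They are given by chi_k(m) = zeta_9^(k*m) for k = 0,...,8. Row orthogonality: sum_m chi_k(m) conj(chi_l(m)) = 9 * [k = l].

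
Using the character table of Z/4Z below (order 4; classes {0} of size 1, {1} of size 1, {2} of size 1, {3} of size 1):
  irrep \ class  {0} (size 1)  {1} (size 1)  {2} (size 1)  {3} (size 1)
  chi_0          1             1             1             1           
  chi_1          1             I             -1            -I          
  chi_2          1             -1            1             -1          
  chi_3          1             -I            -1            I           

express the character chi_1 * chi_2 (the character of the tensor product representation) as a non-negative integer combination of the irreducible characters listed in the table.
chi_1 tensor chi_2 = chi_3 (all other irreducibles have multiplicity 0).

Explanation: The character of a tensor product is the pointwise product (chi_1 * chi_2)(C) = chi_1(C) * chi_2(C):
  {0}: (1)*(1), {1}: (I)*(-1), {2}: (-1)*(1), {3}: (-I)*(-1)
so (chi_1 * chi_2) takes values
  {0} -> 1, {1} -> -I, {2} -> -1, {3} -> I.
Now take the inner product of this character with each irreducible chi from the table, <chi_1*chi_2, chi> = (1/4) sum_C |C| (chi_1*chi_2)(C) conj(chi(C)):
  <chi_1*chi_2, chi_0> = (1/4)[1*(1)*conj(1) + 1*(-I)*conj(1) + 1*(-1)*conj(1) + 1*(I)*conj(1)]
      = (1/4)[(1) + (-I) + (-1) + (I)] = 0/4 = 0
  <chi_1*chi_2, chi_1> = (1/4)[1*(1)*conj(1) + 1*(-I)*conj(I) + 1*(-1)*conj(-1) + 1*(I)*conj(-I)]
      = (1/4)[(1) + (-1) + (1) + (-1)] = 0/4 = 0
  <chi_1*chi_2, chi_2> = (1/4)[1*(1)*conj(1) + 1*(-I)*conj(-1) + 1*(-1)*conj(1) + 1*(I)*conj(-1)]
      = (1/4)[(1) + (I) + (-1) + (-I)] = 0/4 = 0
  <chi_1*chi_2, chi_3> = (1/4)[1*(1)*conj(1) + 1*(-I)*conj(-I) + 1*(-1)*conj(-1) + 1*(I)*conj(I)]
      = (1/4)[(1) + (1) + (1) + (1)] = 4/4 = 1
(Exp terms are combined using exp(i*s)*conj(exp(i*t)) = exp(i*(s-t)), and sums of them are collapsed using the identity that for every m > 1 the m distinct m-th roots of unity sum to 0, e.g. 1 + exp(2*I*pi/3) + exp(-2*I*pi/3) = 0.)
Hence the multiplicities are chi_3: 1. Dimension check: dim(chi_1)*dim(chi_2) = 1*1 = 1 and sum (mult * dim) = 1*1 = 1.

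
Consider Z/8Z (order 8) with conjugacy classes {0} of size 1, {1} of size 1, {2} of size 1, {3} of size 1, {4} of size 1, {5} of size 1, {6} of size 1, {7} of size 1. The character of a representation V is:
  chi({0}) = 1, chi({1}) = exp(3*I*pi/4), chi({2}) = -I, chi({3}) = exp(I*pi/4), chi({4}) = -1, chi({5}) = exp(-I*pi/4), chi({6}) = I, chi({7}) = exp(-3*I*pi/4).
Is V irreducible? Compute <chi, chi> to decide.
Irreducible: <chi, chi> = 1.

Reasoning: <chi, chi> = (1/|G|) sum_C |C| * |chi(C)|^2 = (1/8)[1*|1|^2 + 1*|exp(3*I*pi/4)|^2 + 1*|-I|^2 + 1*|exp(I*pi/4)|^2 + 1*|-1|^2 + 1*|exp(-I*pi/4)|^2 + 1*|I|^2 + 1*|exp(-3*I*pi/4)|^2]
  = (1/8)[(1) + (1) + (1) + (1) + (1) + (1) + (1) + (1)] = 8/8 = 1.
(Exp terms are combined using exp(i*s)*conj(exp(i*t)) = exp(i*(s-t)), and sums of them are collapsed using the identity that for every m > 1 the m distinct m-th roots of unity sum to 0, e.g. 1 + exp(2*I*pi/3) + exp(-2*I*pi/3) = 0.)
A character is irreducible iff <chi, chi> = 1, so this representation is irreducible.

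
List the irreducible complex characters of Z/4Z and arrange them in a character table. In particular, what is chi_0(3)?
Character table of Z/4Z (irreps indexed chi_0,...,chi_3 with chi_k(m) = zeta_4^(k*m), zeta_4 = exp(2*pi*i/4)):
  irrep \ class  {0} (size 1)  {1} (size 1)  {2} (size 1)  {3} (size 1)
  chi_0          1             1             1             1           
  chi_1          1             I             -1            -I          
  chi_2          1             -1            1             -1          
  chi_3          1             -I            -1            I           

Spot check: chi_0(3) = zeta_4^(0*3) = zeta_4^0 = 1.

Why: Z/4Z is abelian, so all 4 irreducible complex representations are 1-dimensional. They are given by chi_k(m) = zeta_4^(k*m) for k = 0,...,3. Row orthogonality: sum_m chi_k(m) conj(chi_l(m)) = 4 * [k = l].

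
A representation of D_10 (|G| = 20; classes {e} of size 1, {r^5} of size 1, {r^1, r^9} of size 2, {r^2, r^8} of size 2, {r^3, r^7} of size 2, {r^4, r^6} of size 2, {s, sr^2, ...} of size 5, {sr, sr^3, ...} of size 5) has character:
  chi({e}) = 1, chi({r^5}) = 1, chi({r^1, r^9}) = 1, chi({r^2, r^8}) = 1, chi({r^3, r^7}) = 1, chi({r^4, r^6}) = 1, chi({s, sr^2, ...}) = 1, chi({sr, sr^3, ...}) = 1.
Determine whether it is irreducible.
Irreducible: <chi, chi> = 1.

Solution. <chi, chi> = (1/|G|) sum_C |C| * |chi(C)|^2 = (1/20)[1*|1|^2 + 1*|1|^2 + 2*|1|^2 + 2*|1|^2 + 2*|1|^2 + 2*|1|^2 + 5*|1|^2 + 5*|1|^2]
  = (1/20)[(1) + (1) + (2) + (2) + (2) + (2) + (5) + (5)] = 20/20 = 1.
A character is irreducible iff <chi, chi> = 1, so this representation is irreducible.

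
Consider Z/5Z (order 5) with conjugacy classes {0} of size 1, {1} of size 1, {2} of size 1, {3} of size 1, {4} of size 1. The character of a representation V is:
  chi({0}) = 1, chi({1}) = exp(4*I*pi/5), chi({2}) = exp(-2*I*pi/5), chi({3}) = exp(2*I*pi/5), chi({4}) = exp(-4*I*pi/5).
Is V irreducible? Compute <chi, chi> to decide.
Irreducible: <chi, chi> = 1.

Solution. <chi, chi> = (1/|G|) sum_C |C| * |chi(C)|^2 = (1/5)[1*|1|^2 + 1*|exp(4*I*pi/5)|^2 + 1*|exp(-2*I*pi/5)|^2 + 1*|exp(2*I*pi/5)|^2 + 1*|exp(-4*I*pi/5)|^2]
  = (1/5)[(1) + (1) + (1) + (1) + (1)] = 5/5 = 1.
(Exp terms are combined using exp(i*s)*conj(exp(i*t)) = exp(i*(s-t)), and sums of them are collapsed using the identity that for every m > 1 the m distinct m-th roots of unity sum to 0, e.g. 1 + exp(2*I*pi/3) + exp(-2*I*pi/3) = 0.)
A character is irreducible iff <chi, chi> = 1, so this representation is irreducible.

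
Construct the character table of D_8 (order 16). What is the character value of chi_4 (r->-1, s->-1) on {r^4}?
Conjugacy classes: {e} of size 1, {r^4} of size 1, {r^1, r^7} of size 2, {r^2, r^6} of size 2, {r^3, r^5} of size 2, {s, sr^2, ...} of size 4, {sr, sr^3, ...} of size 4.
Character table:
  irrep \ class              {e} (size 1)  {r^4} (size 1)  {r^1, r^7} (size 2)  {r^2, r^6} (size 2)  {r^3, r^5} (size 2)  {s, sr^2, ...} (size 4)  {sr, sr^3, ...} (size 4)
  chi_1 (triv)               1             1               1                    1                    1                    1                        1                       
  chi_2 (sign: r->1, s->-1)  1             1               1                    1                    1                    -1                       -1                      
  chi_3 (r->-1, s->1)        1             1               -1                   1                    -1                   1                        -1                      
  chi_4 (r->-1, s->-1)       1             1               -1                   1                    -1                   -1                       1                       
  chi_5 (2d, j=1)            2             -2              sqrt(2)              0                    -sqrt(2)             0                        0                       
  chi_6 (2d, j=2)            2             2               0                    -2                   0                    0                        0                       
  chi_7 (2d, j=3)            2             -2              -sqrt(2)             0                    sqrt(2)              0                        0                       

Spot check: chi_4 (r->-1, s->-1) on {r^4} = 1.

Derivation: D_8 has order 2*8 = 16 with 7 conjugacy classes, hence 7 irreducibles. Sum of squared dims 1 + 1 + 1 + 1 + 4 + 4 + 4 = 16 = |G|. Linear characters come from the abelianisation; the 2-dimensional irreps have character r^k -> 2*cos(2*pi*j*k/8), reflections -> 0.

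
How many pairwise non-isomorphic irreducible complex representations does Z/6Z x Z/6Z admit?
36

Explanation: The number of irreducible complex representations of a finite group equals its number of conjugacy classes. Z/6Z x Z/6Z is abelian of order 36, so every element is its own conjugacy class: 36 classes, so Z/6Z x Z/6Z (order 36) has exactly 36 irreducible complex representations.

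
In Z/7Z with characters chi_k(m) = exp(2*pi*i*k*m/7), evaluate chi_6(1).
chi_6(1) = zeta_7^6 = exp(-2*I*pi/7)

chi_6(1) = zeta_7^(6*1) = zeta_7^6. Since zeta_7^7 = 1, this equals zeta_7^6 = exp(2*pi*i*6/7) = exp(-2*I*pi/7).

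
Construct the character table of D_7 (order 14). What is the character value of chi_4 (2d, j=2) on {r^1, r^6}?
Conjugacy classes: {e} of size 1, {r^1, r^6} of size 2, {r^2, r^5} of size 2, {r^3, r^4} of size 2, {s, sr, ..., sr^6} of size 7.
Character table:
  irrep \ class              {e} (size 1)  {r^1, r^6} (size 2)  {r^2, r^5} (size 2)  {r^3, r^4} (size 2)  {s, sr, ..., sr^6} (size 7)
  chi_1 (triv)               1             1                    1                    1                    1                          
  chi_2 (sign: r->1, s->-1)  1             1                    1                    1                    -1                         
  chi_3 (2d, j=1)            2             2*cos(2*pi/7)        -2*cos(3*pi/7)       -2*cos(pi/7)         0                          
  chi_4 (2d, j=2)            2             -2*cos(3*pi/7)       -2*cos(pi/7)         2*cos(2*pi/7)        0                          
  chi_5 (2d, j=3)            2             -2*cos(pi/7)         2*cos(2*pi/7)        -2*cos(3*pi/7)       0                          

Spot check: chi_4 (2d, j=2) on {r^1, r^6} = -2*cos(3*pi/7).

Solution. D_7 has order 2*7 = 14 with 5 conjugacy classes, hence 5 irreducibles. Sum of squared dims 1 + 1 + 4 + 4 + 4 = 14 = |G|. Linear characters come from the abelianisation; the 2-dimensional irreps have character r^k -> 2*cos(2*pi*j*k/7), reflections -> 0.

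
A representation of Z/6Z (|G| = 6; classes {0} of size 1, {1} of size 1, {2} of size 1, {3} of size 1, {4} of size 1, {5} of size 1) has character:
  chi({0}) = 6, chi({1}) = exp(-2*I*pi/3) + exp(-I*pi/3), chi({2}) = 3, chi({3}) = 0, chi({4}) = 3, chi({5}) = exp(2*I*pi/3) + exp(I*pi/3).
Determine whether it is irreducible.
Not irreducible (reducible): <chi, chi> = 10 > 1.

Justification: <chi, chi> = (1/|G|) sum_C |C| * |chi(C)|^2 = (1/6)[1*|6|^2 + 1*|exp(-2*I*pi/3) + exp(-I*pi/3)|^2 + 1*|3|^2 + 1*|0|^2 + 1*|3|^2 + 1*|exp(2*I*pi/3) + exp(I*pi/3)|^2]
  = (1/6)[(36) + (3) + (9) + (0) + (9) + (3)] = 60/6 = 10.
(Exp terms are combined using exp(i*s)*conj(exp(i*t)) = exp(i*(s-t)), and sums of them are collapsed using the identity that for every m > 1 the m distinct m-th roots of unity sum to 0, e.g. 1 + exp(2*I*pi/3) + exp(-2*I*pi/3) = 0.)
A character is irreducible iff <chi, chi> = 1, so this representation is reducible.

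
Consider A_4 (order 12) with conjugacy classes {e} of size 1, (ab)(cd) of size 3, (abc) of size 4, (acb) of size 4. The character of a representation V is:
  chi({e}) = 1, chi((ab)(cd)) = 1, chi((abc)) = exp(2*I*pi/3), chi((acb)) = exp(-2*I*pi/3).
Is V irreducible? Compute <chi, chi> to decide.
Irreducible: <chi, chi> = 1.

Argument: <chi, chi> = (1/|G|) sum_C |C| * |chi(C)|^2 = (1/12)[1*|1|^2 + 3*|1|^2 + 4*|exp(2*I*pi/3)|^2 + 4*|exp(-2*I*pi/3)|^2]
  = (1/12)[(1) + (3) + (4) + (4)] = 12/12 = 1.
(Exp terms are combined using exp(i*s)*conj(exp(i*t)) = exp(i*(s-t)), and sums of them are collapsed using the identity that for every m > 1 the m distinct m-th roots of unity sum to 0, e.g. 1 + exp(2*I*pi/3) + exp(-2*I*pi/3) = 0.)
A character is irreducible iff <chi, chi> = 1, so this representation is irreducible.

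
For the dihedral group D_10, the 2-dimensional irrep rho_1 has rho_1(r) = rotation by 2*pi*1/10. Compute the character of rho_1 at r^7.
chi_{rho_1}(r^7) = 2*cos(2*pi*1*7/10) = 1/2 - sqrt(5)/2

Details: rho_1(r^7) is rotation by angle 2*pi*1*7/10, whose trace is 2*cos(2*pi*1*7/10) = 1/2 - sqrt(5)/2.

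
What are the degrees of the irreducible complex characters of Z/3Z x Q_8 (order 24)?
Dimensions: 1, 1, 1, 1, 1, 1, 1, 1, 1, 1, 1, 1, 2, 2, 2

Explanation: There are 15 irreducibles (= number of conjugacy classes). Their dimensions d_i satisfy sum d_i^2 = |G| = 24: 1 + 1 + 1 + 1 + 1 + 1 + 1 + 1 + 1 + 1 + 1 + 1 + 4 + 4 + 4 = 24. (For the product with Z/3Z: each of the 3 1-dim characters of Z/3Z tensors with each irrep of Q_8, giving 3 copies of each Q_8-dimension.)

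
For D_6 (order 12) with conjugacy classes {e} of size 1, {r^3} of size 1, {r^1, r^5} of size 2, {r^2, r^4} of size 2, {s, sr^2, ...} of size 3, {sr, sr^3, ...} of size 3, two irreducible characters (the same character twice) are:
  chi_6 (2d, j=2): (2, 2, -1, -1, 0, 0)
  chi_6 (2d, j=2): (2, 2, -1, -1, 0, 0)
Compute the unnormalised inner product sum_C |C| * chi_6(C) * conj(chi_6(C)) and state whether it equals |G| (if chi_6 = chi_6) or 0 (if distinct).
Sum = 12 = |G| = 12; so <chi_6, chi_6> = 1 (norm-1 confirms irreducibility).

Derivation: Compute term by term over conjugacy classes (|C| * chi_6(C) * conj(chi_6(C))):
  1*(2)*conj(2) + 1*(2)*conj(2) + 2*(-1)*conj(-1) + 2*(-1)*conj(-1) + 3*(0)*conj(0) + 3*(0)*conj(0)
  = (4) + (4) + (2) + (2) + (0) + (0)
  = 12.
Dividing by |G| = 12 gives 12/12 = 1, matching the row-orthogonality relation <chi_6, chi_6> = [chi_6 = chi_6].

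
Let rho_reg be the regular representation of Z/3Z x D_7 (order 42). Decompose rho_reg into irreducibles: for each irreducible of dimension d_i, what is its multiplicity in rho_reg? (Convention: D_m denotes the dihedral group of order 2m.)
Each irreducible V_i of dimension d_i appears with multiplicity d_i, i.e. rho_reg = (direct sum over all irreducibles V_i) d_i V_i. The irreducible dimensions for Z/3Z x D_7 are 1, 1, 1, 1, 1, 1, 2, 2, 2, 2, 2, 2, 2, 2, 2: 6 irreducibles of dimension 1, each with multiplicity 1; 9 irreducibles of dimension 2, each with multiplicity 2. Total dimension 6*1*1 + 9*2*2 = 42 = |G|.

Working: General theorem: in the regular representation of a finite group G, each irreducible appears with multiplicity equal to its dimension. Check: dim(rho_reg) = sum d_i^2 = 1 + 1 + 1 + 1 + 1 + 1 + 4 + 4 + 4 + 4 + 4 + 4 + 4 + 4 + 4 = 42 = |G|.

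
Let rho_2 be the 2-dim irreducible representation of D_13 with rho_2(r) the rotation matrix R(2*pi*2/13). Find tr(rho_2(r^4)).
chi_{rho_2}(r^4) = 2*cos(2*pi*2*4/13) = -2*cos(3*pi/13)

Argument: rho_2(r^4) is rotation by angle 2*pi*2*4/13, whose trace is 2*cos(2*pi*2*4/13) = -2*cos(3*pi/13).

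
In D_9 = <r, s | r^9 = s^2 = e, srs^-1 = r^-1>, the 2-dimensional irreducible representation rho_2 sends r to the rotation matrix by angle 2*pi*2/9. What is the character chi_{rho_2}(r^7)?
chi_{rho_2}(r^7) = 2*cos(2*pi*2*7/9) = -2*cos(pi/9)

rho_2(r^7) is rotation by angle 2*pi*2*7/9, whose trace is 2*cos(2*pi*2*7/9) = -2*cos(pi/9).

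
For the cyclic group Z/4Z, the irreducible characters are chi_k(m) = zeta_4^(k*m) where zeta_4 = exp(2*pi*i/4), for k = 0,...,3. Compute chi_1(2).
chi_1(2) = zeta_4^2 = -1

Argument: chi_1(2) = zeta_4^(1*2) = zeta_4^2. Since zeta_4^4 = 1, this equals zeta_4^2 = exp(2*pi*i*2/4) = -1.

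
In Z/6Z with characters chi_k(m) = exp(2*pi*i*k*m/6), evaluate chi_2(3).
chi_2(3) = zeta_6^6 = 1

Why: chi_2(3) = zeta_6^(2*3) = zeta_6^6. Since zeta_6^6 = 1, this equals zeta_6^0 = exp(2*pi*i*0/6) = 1.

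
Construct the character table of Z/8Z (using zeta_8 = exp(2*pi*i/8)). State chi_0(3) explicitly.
Character table of Z/8Z (irreps indexed chi_0,...,chi_7 with chi_k(m) = zeta_8^(k*m), zeta_8 = exp(2*pi*i/8)):
  irrep \ class  {0} (size 1)  {1} (size 1)    {2} (size 1)  {3} (size 1)    {4} (size 1)  {5} (size 1)    {6} (size 1)  {7} (size 1)  
  chi_0          1             1               1             1               1             1               1             1             
  chi_1          1             exp(I*pi/4)     I             exp(3*I*pi/4)   -1            exp(-3*I*pi/4)  -I            exp(-I*pi/4)  
  chi_2          1             I               -1            -I              1             I               -1            -I            
  chi_3          1             exp(3*I*pi/4)   -I            exp(I*pi/4)     -1            exp(-I*pi/4)    I             exp(-3*I*pi/4)
  chi_4          1             -1              1             -1              1             -1              1             -1            
  chi_5          1             exp(-3*I*pi/4)  I             exp(-I*pi/4)    -1            exp(I*pi/4)     -I            exp(3*I*pi/4) 
  chi_6          1             -I              -1            I               1             -I              -1            I             
  chi_7          1             exp(-I*pi/4)    -I            exp(-3*I*pi/4)  -1            exp(3*I*pi/4)   I             exp(I*pi/4)   

Spot check: chi_0(3) = zeta_8^(0*3) = zeta_8^0 = 1.

Details: Z/8Z is abelian, so all 8 irreducible complex representations are 1-dimensional. They are given by chi_k(m) = zeta_8^(k*m) for k = 0,...,7. Row orthogonality: sum_m chi_k(m) conj(chi_l(m)) = 8 * [k = l].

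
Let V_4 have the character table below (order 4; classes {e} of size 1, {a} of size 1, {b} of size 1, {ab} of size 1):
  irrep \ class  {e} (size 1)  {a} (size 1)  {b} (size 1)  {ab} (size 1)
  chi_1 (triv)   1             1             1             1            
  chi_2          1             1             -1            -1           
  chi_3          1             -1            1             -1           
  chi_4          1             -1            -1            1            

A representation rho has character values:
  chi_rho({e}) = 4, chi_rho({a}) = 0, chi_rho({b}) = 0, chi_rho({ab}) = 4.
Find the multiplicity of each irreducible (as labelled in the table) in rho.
Multiplicities: chi_1: 2, chi_2: 0, chi_3: 0, chi_4: 2.

Use <chi_rho, chi> = (1/|G|) sum_C |C| * chi_rho(C) * conj(chi(C)) with |G| = 4 for each irreducible chi in the table:
  <chi_rho, chi_1> = (1/4)[1*(4)*conj(1) + 1*(0)*conj(1) + 1*(0)*conj(1) + 1*(4)*conj(1)]
      = (1/4)[(4) + (0) + (0) + (4)] = 8/4 = 2
  <chi_rho, chi_2> = (1/4)[1*(4)*conj(1) + 1*(0)*conj(1) + 1*(0)*conj(-1) + 1*(4)*conj(-1)]
      = (1/4)[(4) + (0) + (0) + (-4)] = 0/4 = 0
  <chi_rho, chi_3> = (1/4)[1*(4)*conj(1) + 1*(0)*conj(-1) + 1*(0)*conj(1) + 1*(4)*conj(-1)]
      = (1/4)[(4) + (0) + (0) + (-4)] = 0/4 = 0
  <chi_rho, chi_4> = (1/4)[1*(4)*conj(1) + 1*(0)*conj(-1) + 1*(0)*conj(-1) + 1*(4)*conj(1)]
      = (1/4)[(4) + (0) + (0) + (4)] = 8/4 = 2
Dimension check: dim(rho) = sum (mult * dim) = 2*1 + 0*1 + 0*1 + 2*1 = 4 = chi_rho(e) = 4.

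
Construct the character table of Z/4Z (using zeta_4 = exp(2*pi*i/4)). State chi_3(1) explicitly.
Character table of Z/4Z (irreps indexed chi_0,...,chi_3 with chi_k(m) = zeta_4^(k*m), zeta_4 = exp(2*pi*i/4)):
  irrep \ class  {0} (size 1)  {1} (size 1)  {2} (size 1)  {3} (size 1)
  chi_0          1             1             1             1           
  chi_1          1             I             -1            -I          
  chi_2          1             -1            1             -1          
  chi_3          1             -I            -1            I           

Spot check: chi_3(1) = zeta_4^(3*1) = zeta_4^3 = -I.

Working: Z/4Z is abelian, so all 4 irreducible complex representations are 1-dimensional. They are given by chi_k(m) = zeta_4^(k*m) for k = 0,...,3. Row orthogonality: sum_m chi_k(m) conj(chi_l(m)) = 4 * [k = l].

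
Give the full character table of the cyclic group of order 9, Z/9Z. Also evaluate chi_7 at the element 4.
Character table of Z/9Z (irreps indexed chi_0,...,chi_8 with chi_k(m) = zeta_9^(k*m), zeta_9 = exp(2*pi*i/9)):
  irrep \ class  {0} (size 1)  {1} (size 1)    {2} (size 1)    {3} (size 1)    {4} (size 1)    {5} (size 1)    {6} (size 1)    {7} (size 1)    {8} (size 1)  
  chi_0          1             1               1               1               1               1               1               1               1             
  chi_1          1             exp(2*I*pi/9)   exp(4*I*pi/9)   exp(2*I*pi/3)   exp(8*I*pi/9)   exp(-8*I*pi/9)  exp(-2*I*pi/3)  exp(-4*I*pi/9)  exp(-2*I*pi/9)
  chi_2          1             exp(4*I*pi/9)   exp(8*I*pi/9)   exp(-2*I*pi/3)  exp(-2*I*pi/9)  exp(2*I*pi/9)   exp(2*I*pi/3)   exp(-8*I*pi/9)  exp(-4*I*pi/9)
  chi_3          1             exp(2*I*pi/3)   exp(-2*I*pi/3)  1               exp(2*I*pi/3)   exp(-2*I*pi/3)  1               exp(2*I*pi/3)   exp(-2*I*pi/3)
  chi_4          1             exp(8*I*pi/9)   exp(-2*I*pi/9)  exp(2*I*pi/3)   exp(-4*I*pi/9)  exp(4*I*pi/9)   exp(-2*I*pi/3)  exp(2*I*pi/9)   exp(-8*I*pi/9)
  chi_5          1             exp(-8*I*pi/9)  exp(2*I*pi/9)   exp(-2*I*pi/3)  exp(4*I*pi/9)   exp(-4*I*pi/9)  exp(2*I*pi/3)   exp(-2*I*pi/9)  exp(8*I*pi/9) 
  chi_6          1             exp(-2*I*pi/3)  exp(2*I*pi/3)   1               exp(-2*I*pi/3)  exp(2*I*pi/3)   1               exp(-2*I*pi/3)  exp(2*I*pi/3) 
  chi_7          1             exp(-4*I*pi/9)  exp(-8*I*pi/9)  exp(2*I*pi/3)   exp(2*I*pi/9)   exp(-2*I*pi/9)  exp(-2*I*pi/3)  exp(8*I*pi/9)   exp(4*I*pi/9) 
  chi_8          1             exp(-2*I*pi/9)  exp(-4*I*pi/9)  exp(-2*I*pi/3)  exp(-8*I*pi/9)  exp(8*I*pi/9)   exp(2*I*pi/3)   exp(4*I*pi/9)   exp(2*I*pi/9) 

Spot check: chi_7(4) = zeta_9^(7*4) = zeta_9^28 = exp(2*I*pi/9).

Derivation: Z/9Z is abelian, so all 9 irreducible complex representations are 1-dimensional. They are given by chi_k(m) = zeta_9^(k*m) for k = 0,...,8. Row orthogonality: sum_m chi_k(m) conj(chi_l(m)) = 9 * [k = l].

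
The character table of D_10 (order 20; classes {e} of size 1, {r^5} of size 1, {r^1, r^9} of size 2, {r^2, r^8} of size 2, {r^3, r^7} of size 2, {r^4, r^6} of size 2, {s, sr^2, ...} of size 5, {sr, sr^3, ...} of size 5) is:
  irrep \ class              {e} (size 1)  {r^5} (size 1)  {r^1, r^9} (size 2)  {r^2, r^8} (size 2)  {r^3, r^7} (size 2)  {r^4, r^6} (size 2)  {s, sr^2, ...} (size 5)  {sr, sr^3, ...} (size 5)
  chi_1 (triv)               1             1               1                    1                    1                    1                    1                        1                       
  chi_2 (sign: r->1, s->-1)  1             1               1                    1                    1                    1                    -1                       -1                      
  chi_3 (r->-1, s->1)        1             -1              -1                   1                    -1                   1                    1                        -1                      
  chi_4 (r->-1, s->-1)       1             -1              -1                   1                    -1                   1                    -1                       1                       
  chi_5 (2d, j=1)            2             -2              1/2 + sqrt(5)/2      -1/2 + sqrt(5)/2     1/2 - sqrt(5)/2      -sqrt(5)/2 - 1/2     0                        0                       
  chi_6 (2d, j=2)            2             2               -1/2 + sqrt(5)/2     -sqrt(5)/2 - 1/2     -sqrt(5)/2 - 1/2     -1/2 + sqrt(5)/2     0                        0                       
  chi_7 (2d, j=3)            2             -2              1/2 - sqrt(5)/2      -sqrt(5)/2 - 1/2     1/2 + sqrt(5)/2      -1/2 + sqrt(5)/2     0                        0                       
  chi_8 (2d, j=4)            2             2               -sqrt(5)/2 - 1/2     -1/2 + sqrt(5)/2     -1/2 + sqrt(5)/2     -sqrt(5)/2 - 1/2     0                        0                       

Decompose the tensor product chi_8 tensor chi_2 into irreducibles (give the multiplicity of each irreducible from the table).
chi_8 tensor chi_2 = chi_8 (all other irreducibles have multiplicity 0).

Details: The character of a tensor product is the pointwise product (chi_8 * chi_2)(C) = chi_8(C) * chi_2(C):
  {e}: (2)*(1), {r^5}: (2)*(1), {r^1, r^9}: (-sqrt(5)/2 - 1/2)*(1), {r^2, r^8}: (-1/2 + sqrt(5)/2)*(1), {r^3, r^7}: (-1/2 + sqrt(5)/2)*(1), {r^4, r^6}: (-sqrt(5)/2 - 1/2)*(1), {s, sr^2, ...}: (0)*(-1), {sr, sr^3, ...}: (0)*(-1)
so (chi_8 * chi_2) takes values
  {e} -> 2, {r^5} -> 2, {r^1, r^9} -> -sqrt(5)/2 - 1/2, {r^2, r^8} -> -1/2 + sqrt(5)/2, {r^3, r^7} -> -1/2 + sqrt(5)/2, {r^4, r^6} -> -sqrt(5)/2 - 1/2, {s, sr^2, ...} -> 0, {sr, sr^3, ...} -> 0.
Now take the inner product of this character with each irreducible chi from the table, <chi_8*chi_2, chi> = (1/20) sum_C |C| (chi_8*chi_2)(C) conj(chi(C)):
  <chi_8*chi_2, chi_1> = (1/20)[1*(2)*conj(1) + 1*(2)*conj(1) + 2*(-sqrt(5)/2 - 1/2)*conj(1) + 2*(-1/2 + sqrt(5)/2)*conj(1) + 2*(-1/2 + sqrt(5)/2)*conj(1) + 2*(-sqrt(5)/2 - 1/2)*conj(1) + 5*(0)*conj(1) + 5*(0)*conj(1)]
      = (1/20)[(2) + (2) + (-sqrt(5) - 1) + (-1 + sqrt(5)) + (-1 + sqrt(5)) + (-sqrt(5) - 1) + (0) + (0)] = 0/20 = 0
  <chi_8*chi_2, chi_2> = (1/20)[1*(2)*conj(1) + 1*(2)*conj(1) + 2*(-sqrt(5)/2 - 1/2)*conj(1) + 2*(-1/2 + sqrt(5)/2)*conj(1) + 2*(-1/2 + sqrt(5)/2)*conj(1) + 2*(-sqrt(5)/2 - 1/2)*conj(1) + 5*(0)*conj(-1) + 5*(0)*conj(-1)]
      = (1/20)[(2) + (2) + (-sqrt(5) - 1) + (-1 + sqrt(5)) + (-1 + sqrt(5)) + (-sqrt(5) - 1) + (0) + (0)] = 0/20 = 0
  <chi_8*chi_2, chi_3> = (1/20)[1*(2)*conj(1) + 1*(2)*conj(-1) + 2*(-sqrt(5)/2 - 1/2)*conj(-1) + 2*(-1/2 + sqrt(5)/2)*conj(1) + 2*(-1/2 + sqrt(5)/2)*conj(-1) + 2*(-sqrt(5)/2 - 1/2)*conj(1) + 5*(0)*conj(1) + 5*(0)*conj(-1)]
      = (1/20)[(2) + (-2) + (1 + sqrt(5)) + (-1 + sqrt(5)) + (1 - sqrt(5)) + (-sqrt(5) - 1) + (0) + (0)] = 0/20 = 0
  <chi_8*chi_2, chi_4> = (1/20)[1*(2)*conj(1) + 1*(2)*conj(-1) + 2*(-sqrt(5)/2 - 1/2)*conj(-1) + 2*(-1/2 + sqrt(5)/2)*conj(1) + 2*(-1/2 + sqrt(5)/2)*conj(-1) + 2*(-sqrt(5)/2 - 1/2)*conj(1) + 5*(0)*conj(-1) + 5*(0)*conj(1)]
      = (1/20)[(2) + (-2) + (1 + sqrt(5)) + (-1 + sqrt(5)) + (1 - sqrt(5)) + (-sqrt(5) - 1) + (0) + (0)] = 0/20 = 0
  <chi_8*chi_2, chi_5> = (1/20)[1*(2)*conj(2) + 1*(2)*conj(-2) + 2*(-sqrt(5)/2 - 1/2)*conj(1/2 + sqrt(5)/2) + 2*(-1/2 + sqrt(5)/2)*conj(-1/2 + sqrt(5)/2) + 2*(-1/2 + sqrt(5)/2)*conj(1/2 - sqrt(5)/2) + 2*(-sqrt(5)/2 - 1/2)*conj(-sqrt(5)/2 - 1/2) + 5*(0)*conj(0) + 5*(0)*conj(0)]
      = (1/20)[(4) + (-4) + (-3 - sqrt(5)) + (3 - sqrt(5)) + (-3 + sqrt(5)) + (sqrt(5) + 3) + (0) + (0)] = 0/20 = 0
  <chi_8*chi_2, chi_6> = (1/20)[1*(2)*conj(2) + 1*(2)*conj(2) + 2*(-sqrt(5)/2 - 1/2)*conj(-1/2 + sqrt(5)/2) + 2*(-1/2 + sqrt(5)/2)*conj(-sqrt(5)/2 - 1/2) + 2*(-1/2 + sqrt(5)/2)*conj(-sqrt(5)/2 - 1/2) + 2*(-sqrt(5)/2 - 1/2)*conj(-1/2 + sqrt(5)/2) + 5*(0)*conj(0) + 5*(0)*conj(0)]
      = (1/20)[(4) + (4) + (-2) + (-2) + (-2) + (-2) + (0) + (0)] = 0/20 = 0
  <chi_8*chi_2, chi_7> = (1/20)[1*(2)*conj(2) + 1*(2)*conj(-2) + 2*(-sqrt(5)/2 - 1/2)*conj(1/2 - sqrt(5)/2) + 2*(-1/2 + sqrt(5)/2)*conj(-sqrt(5)/2 - 1/2) + 2*(-1/2 + sqrt(5)/2)*conj(1/2 + sqrt(5)/2) + 2*(-sqrt(5)/2 - 1/2)*conj(-1/2 + sqrt(5)/2) + 5*(0)*conj(0) + 5*(0)*conj(0)]
      = (1/20)[(4) + (-4) + (2) + (-2) + (2) + (-2) + (0) + (0)] = 0/20 = 0
  <chi_8*chi_2, chi_8> = (1/20)[1*(2)*conj(2) + 1*(2)*conj(2) + 2*(-sqrt(5)/2 - 1/2)*conj(-sqrt(5)/2 - 1/2) + 2*(-1/2 + sqrt(5)/2)*conj(-1/2 + sqrt(5)/2) + 2*(-1/2 + sqrt(5)/2)*conj(-1/2 + sqrt(5)/2) + 2*(-sqrt(5)/2 - 1/2)*conj(-sqrt(5)/2 - 1/2) + 5*(0)*conj(0) + 5*(0)*conj(0)]
      = (1/20)[(4) + (4) + (sqrt(5) + 3) + (3 - sqrt(5)) + (3 - sqrt(5)) + (sqrt(5) + 3) + (0) + (0)] = 20/20 = 1
Hence the multiplicities are chi_8: 1. Dimension check: dim(chi_8)*dim(chi_2) = 2*1 = 2 and sum (mult * dim) = 1*2 = 2.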